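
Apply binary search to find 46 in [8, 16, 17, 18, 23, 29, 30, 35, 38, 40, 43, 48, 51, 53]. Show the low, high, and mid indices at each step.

Binary search for 46 in [8, 16, 17, 18, 23, 29, 30, 35, 38, 40, 43, 48, 51, 53]:

lo=0, hi=13, mid=6, arr[mid]=30 -> 30 < 46, search right half
lo=7, hi=13, mid=10, arr[mid]=43 -> 43 < 46, search right half
lo=11, hi=13, mid=12, arr[mid]=51 -> 51 > 46, search left half
lo=11, hi=11, mid=11, arr[mid]=48 -> 48 > 46, search left half
lo=11 > hi=10, target 46 not found

Binary search determines that 46 is not in the array after 4 comparisons. The search space was exhausted without finding the target.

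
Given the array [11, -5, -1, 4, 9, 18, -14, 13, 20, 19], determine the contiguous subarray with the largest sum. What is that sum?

Using Kadane's algorithm on [11, -5, -1, 4, 9, 18, -14, 13, 20, 19]:

Scanning through the array:
Position 1 (value -5): max_ending_here = 6, max_so_far = 11
Position 2 (value -1): max_ending_here = 5, max_so_far = 11
Position 3 (value 4): max_ending_here = 9, max_so_far = 11
Position 4 (value 9): max_ending_here = 18, max_so_far = 18
Position 5 (value 18): max_ending_here = 36, max_so_far = 36
Position 6 (value -14): max_ending_here = 22, max_so_far = 36
Position 7 (value 13): max_ending_here = 35, max_so_far = 36
Position 8 (value 20): max_ending_here = 55, max_so_far = 55
Position 9 (value 19): max_ending_here = 74, max_so_far = 74

Maximum subarray: [11, -5, -1, 4, 9, 18, -14, 13, 20, 19]
Maximum sum: 74

The maximum subarray is [11, -5, -1, 4, 9, 18, -14, 13, 20, 19] with sum 74. This subarray runs from index 0 to index 9.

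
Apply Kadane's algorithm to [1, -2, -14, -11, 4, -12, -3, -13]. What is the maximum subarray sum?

Using Kadane's algorithm on [1, -2, -14, -11, 4, -12, -3, -13]:

Scanning through the array:
Position 1 (value -2): max_ending_here = -1, max_so_far = 1
Position 2 (value -14): max_ending_here = -14, max_so_far = 1
Position 3 (value -11): max_ending_here = -11, max_so_far = 1
Position 4 (value 4): max_ending_here = 4, max_so_far = 4
Position 5 (value -12): max_ending_here = -8, max_so_far = 4
Position 6 (value -3): max_ending_here = -3, max_so_far = 4
Position 7 (value -13): max_ending_here = -13, max_so_far = 4

Maximum subarray: [4]
Maximum sum: 4

The maximum subarray is [4] with sum 4. This subarray runs from index 4 to index 4.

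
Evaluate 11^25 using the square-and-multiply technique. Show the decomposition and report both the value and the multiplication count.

Computing 11^25 by squaring (build up from 11^1; each line after the first costs one multiplication):

11^1 = 11
11^2 = (11^1)^2 = 11^2 = 121
11^3 = 11 * 11^2 = 11 * 121 = 1331
11^6 = (11^3)^2 = 1331^2 = 1771561
11^12 = (11^6)^2 = 1771561^2 = 3138428376721
11^24 = (11^12)^2 = 3138428376721^2 = 9849732675807611094711841
11^25 = 11 * 11^24 = 11 * 9849732675807611094711841 = 108347059433883722041830251

Result: 108347059433883722041830251
Multiplications needed: 6 (6 lines after 11^1)

11^25 = 108347059433883722041830251. Using exponentiation by squaring, this requires 6 multiplications. The key idea: if the exponent is even, square the half-power; if odd, multiply by the base once.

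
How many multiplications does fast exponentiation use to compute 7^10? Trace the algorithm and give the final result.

Computing 7^10 by squaring (build up from 7^1; each line after the first costs one multiplication):

7^1 = 7
7^2 = (7^1)^2 = 7^2 = 49
7^4 = (7^2)^2 = 49^2 = 2401
7^5 = 7 * 7^4 = 7 * 2401 = 16807
7^10 = (7^5)^2 = 16807^2 = 282475249

Result: 282475249
Multiplications needed: 4 (4 lines after 7^1)

7^10 = 282475249. Using exponentiation by squaring, this requires 4 multiplications. The key idea: if the exponent is even, square the half-power; if odd, multiply by the base once.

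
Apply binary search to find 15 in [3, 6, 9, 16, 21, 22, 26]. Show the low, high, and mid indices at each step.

Binary search for 15 in [3, 6, 9, 16, 21, 22, 26]:

lo=0, hi=6, mid=3, arr[mid]=16 -> 16 > 15, search left half
lo=0, hi=2, mid=1, arr[mid]=6 -> 6 < 15, search right half
lo=2, hi=2, mid=2, arr[mid]=9 -> 9 < 15, search right half
lo=3 > hi=2, target 15 not found

Binary search determines that 15 is not in the array after 3 comparisons. The search space was exhausted without finding the target.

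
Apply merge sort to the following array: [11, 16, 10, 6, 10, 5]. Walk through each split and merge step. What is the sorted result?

Merge sort trace:

Split: [11, 16, 10, 6, 10, 5] -> [11, 16, 10] and [6, 10, 5]
  Split: [11, 16, 10] -> [11] and [16, 10]
    Split: [16, 10] -> [16] and [10]
    Merge: [16] + [10] -> [10, 16]
  Merge: [11] + [10, 16] -> [10, 11, 16]
  Split: [6, 10, 5] -> [6] and [10, 5]
    Split: [10, 5] -> [10] and [5]
    Merge: [10] + [5] -> [5, 10]
  Merge: [6] + [5, 10] -> [5, 6, 10]
Merge: [10, 11, 16] + [5, 6, 10] -> [5, 6, 10, 10, 11, 16]

Final sorted array: [5, 6, 10, 10, 11, 16]

The merge sort proceeds by recursively splitting the array and merging sorted halves.
After all merges, the sorted array is [5, 6, 10, 10, 11, 16].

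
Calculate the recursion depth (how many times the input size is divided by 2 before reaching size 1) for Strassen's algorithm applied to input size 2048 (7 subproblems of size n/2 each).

For divide and conquer with division factor 2:

Problem sizes at each level:
Level 0: 2048
Level 1: 1024
Level 2: 512
Level 3: 256
Level 4: 128
Level 5: 64
Level 6: 32
Level 7: 16
Level 8: 8
Level 9: 4
Level 10: 2
Level 11: 1

The root is level 0 and the size-1 base case is level 11 (the tree spans levels 0 through 11, i.e. 12 levels counting the root), so the depth is the number of divisions: log_2(2048) = 11

The recursion tree depth is log_2(2048) = 11. At each level, the problem size is divided by 2, so it takes 11 divisions to reduce to a base case of size 1. The algorithm makes 7 recursive calls at each level.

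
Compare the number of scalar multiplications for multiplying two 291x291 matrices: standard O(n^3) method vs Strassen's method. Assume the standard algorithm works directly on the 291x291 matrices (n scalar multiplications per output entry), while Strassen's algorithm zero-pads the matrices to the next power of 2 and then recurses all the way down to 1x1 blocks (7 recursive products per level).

Matrix multiplication for 291x291 matrices:

Strassen's algorithm requires power-of-2 dimensions. Pad 291x291 to 512x512 (next power of 2).

Standard algorithm: 291^3 = 24642171 multiplications
Strassen's algorithm: 7^(log2(512)) = 7^9 = 40353607 multiplications
Difference: 24642171 - 40353607 = -15711436 (Strassen uses MORE here due to padding overhead — for small or just-over-power-of-2 n, padding can outweigh the per-level savings)

Standard: 24642171 multiplications (291^3). Strassen: 40353607 multiplications (7^9, after padding to 512x512). Strassen reduces 8 recursive multiplications to 7 at each level.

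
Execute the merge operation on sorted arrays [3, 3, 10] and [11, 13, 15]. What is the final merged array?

Merging process:

Compare 3 vs 11: take 3 from left. Merged: [3]
Compare 3 vs 11: take 3 from left. Merged: [3, 3]
Compare 10 vs 11: take 10 from left. Merged: [3, 3, 10]
Append remaining from right: [11, 13, 15]. Merged: [3, 3, 10, 11, 13, 15]

Final merged array: [3, 3, 10, 11, 13, 15]
Total comparisons: 3

The merged array is [3, 3, 10, 11, 13, 15], requiring 3 comparisons. The merge step runs in O(n) time where n is the total number of elements.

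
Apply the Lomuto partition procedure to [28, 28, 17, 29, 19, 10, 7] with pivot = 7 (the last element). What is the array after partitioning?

Lomuto partition with pivot = 7:

Initial array: [28, 28, 17, 29, 19, 10, 7]

arr[0]=28 > 7: no swap
arr[1]=28 > 7: no swap
arr[2]=17 > 7: no swap
arr[3]=29 > 7: no swap
arr[4]=19 > 7: no swap
arr[5]=10 > 7: no swap

Place pivot at position 0: [7, 28, 17, 29, 19, 10, 28]
Pivot position: 0

After partitioning with pivot 7, the array becomes [7, 28, 17, 29, 19, 10, 28]. The pivot is placed at index 0. All elements to the left of the pivot are <= 7, and all elements to the right are > 7.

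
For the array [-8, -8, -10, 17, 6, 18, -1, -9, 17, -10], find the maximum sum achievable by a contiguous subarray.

Using Kadane's algorithm on [-8, -8, -10, 17, 6, 18, -1, -9, 17, -10]:

Scanning through the array:
Position 1 (value -8): max_ending_here = -8, max_so_far = -8
Position 2 (value -10): max_ending_here = -10, max_so_far = -8
Position 3 (value 17): max_ending_here = 17, max_so_far = 17
Position 4 (value 6): max_ending_here = 23, max_so_far = 23
Position 5 (value 18): max_ending_here = 41, max_so_far = 41
Position 6 (value -1): max_ending_here = 40, max_so_far = 41
Position 7 (value -9): max_ending_here = 31, max_so_far = 41
Position 8 (value 17): max_ending_here = 48, max_so_far = 48
Position 9 (value -10): max_ending_here = 38, max_so_far = 48

Maximum subarray: [17, 6, 18, -1, -9, 17]
Maximum sum: 48

The maximum subarray is [17, 6, 18, -1, -9, 17] with sum 48. This subarray runs from index 3 to index 8.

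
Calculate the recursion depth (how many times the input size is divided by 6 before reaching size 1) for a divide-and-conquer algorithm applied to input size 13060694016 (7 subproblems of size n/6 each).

For divide and conquer with division factor 6:

Problem sizes at each level:
Level 0: 13060694016
Level 1: 2176782336
Level 2: 362797056
Level 3: 60466176
Level 4: 10077696
Level 5: 1679616
Level 6: 279936
Level 7: 46656
Level 8: 7776
Level 9: 1296
Level 10: 216
Level 11: 36
Level 12: 6
Level 13: 1

The root is level 0 and the size-1 base case is level 13 (the tree spans levels 0 through 13, i.e. 14 levels counting the root), so the depth is the number of divisions: log_6(13060694016) = 13

The recursion tree depth is log_6(13060694016) = 13. At each level, the problem size is divided by 6, so it takes 13 divisions to reduce to a base case of size 1. The algorithm makes 7 recursive calls at each level.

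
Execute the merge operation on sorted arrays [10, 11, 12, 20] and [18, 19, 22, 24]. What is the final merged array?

Merging process:

Compare 10 vs 18: take 10 from left. Merged: [10]
Compare 11 vs 18: take 11 from left. Merged: [10, 11]
Compare 12 vs 18: take 12 from left. Merged: [10, 11, 12]
Compare 20 vs 18: take 18 from right. Merged: [10, 11, 12, 18]
Compare 20 vs 19: take 19 from right. Merged: [10, 11, 12, 18, 19]
Compare 20 vs 22: take 20 from left. Merged: [10, 11, 12, 18, 19, 20]
Append remaining from right: [22, 24]. Merged: [10, 11, 12, 18, 19, 20, 22, 24]

Final merged array: [10, 11, 12, 18, 19, 20, 22, 24]
Total comparisons: 6

The merged array is [10, 11, 12, 18, 19, 20, 22, 24], requiring 6 comparisons. The merge step runs in O(n) time where n is the total number of elements.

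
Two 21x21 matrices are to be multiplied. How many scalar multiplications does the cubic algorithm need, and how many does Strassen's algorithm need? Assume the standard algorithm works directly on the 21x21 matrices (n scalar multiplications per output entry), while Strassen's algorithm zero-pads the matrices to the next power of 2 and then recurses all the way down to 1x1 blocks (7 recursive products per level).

Matrix multiplication for 21x21 matrices:

Strassen's algorithm requires power-of-2 dimensions. Pad 21x21 to 32x32 (next power of 2).

Standard algorithm: 21^3 = 9261 multiplications
Strassen's algorithm: 7^(log2(32)) = 7^5 = 16807 multiplications
Difference: 9261 - 16807 = -7546 (Strassen uses MORE here due to padding overhead — for small or just-over-power-of-2 n, padding can outweigh the per-level savings)

Standard: 9261 multiplications (21^3). Strassen: 16807 multiplications (7^5, after padding to 32x32). Strassen reduces 8 recursive multiplications to 7 at each level.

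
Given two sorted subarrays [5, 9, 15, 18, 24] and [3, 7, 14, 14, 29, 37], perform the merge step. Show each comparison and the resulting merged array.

Merging process:

Compare 5 vs 3: take 3 from right. Merged: [3]
Compare 5 vs 7: take 5 from left. Merged: [3, 5]
Compare 9 vs 7: take 7 from right. Merged: [3, 5, 7]
Compare 9 vs 14: take 9 from left. Merged: [3, 5, 7, 9]
Compare 15 vs 14: take 14 from right. Merged: [3, 5, 7, 9, 14]
Compare 15 vs 14: take 14 from right. Merged: [3, 5, 7, 9, 14, 14]
Compare 15 vs 29: take 15 from left. Merged: [3, 5, 7, 9, 14, 14, 15]
Compare 18 vs 29: take 18 from left. Merged: [3, 5, 7, 9, 14, 14, 15, 18]
Compare 24 vs 29: take 24 from left. Merged: [3, 5, 7, 9, 14, 14, 15, 18, 24]
Append remaining from right: [29, 37]. Merged: [3, 5, 7, 9, 14, 14, 15, 18, 24, 29, 37]

Final merged array: [3, 5, 7, 9, 14, 14, 15, 18, 24, 29, 37]
Total comparisons: 9

The merged array is [3, 5, 7, 9, 14, 14, 15, 18, 24, 29, 37], requiring 9 comparisons. The merge step runs in O(n) time where n is the total number of elements.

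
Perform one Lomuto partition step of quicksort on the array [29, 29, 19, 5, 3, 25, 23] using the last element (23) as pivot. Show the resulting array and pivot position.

Lomuto partition with pivot = 23:

Initial array: [29, 29, 19, 5, 3, 25, 23]

arr[0]=29 > 23: no swap
arr[1]=29 > 23: no swap
arr[2]=19 <= 23: swap with position 0, array becomes [19, 29, 29, 5, 3, 25, 23]
arr[3]=5 <= 23: swap with position 1, array becomes [19, 5, 29, 29, 3, 25, 23]
arr[4]=3 <= 23: swap with position 2, array becomes [19, 5, 3, 29, 29, 25, 23]
arr[5]=25 > 23: no swap

Place pivot at position 3: [19, 5, 3, 23, 29, 25, 29]
Pivot position: 3

After partitioning with pivot 23, the array becomes [19, 5, 3, 23, 29, 25, 29]. The pivot is placed at index 3. All elements to the left of the pivot are <= 23, and all elements to the right are > 23.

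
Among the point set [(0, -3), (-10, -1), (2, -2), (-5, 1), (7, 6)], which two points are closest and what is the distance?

Computing all pairwise distances among 5 points:

d((0, -3), (-10, -1)) = 10.198
d((0, -3), (2, -2)) = 2.2361 <-- minimum
d((0, -3), (-5, 1)) = 6.4031
d((0, -3), (7, 6)) = 11.4018
d((-10, -1), (2, -2)) = 12.0416
d((-10, -1), (-5, 1)) = 5.3852
d((-10, -1), (7, 6)) = 18.3848
d((2, -2), (-5, 1)) = 7.6158
d((2, -2), (7, 6)) = 9.434
d((-5, 1), (7, 6)) = 13.0

Closest pair: (0, -3) and (2, -2) with distance 2.2361

The closest pair is (0, -3) and (2, -2) with Euclidean distance 2.2361. For 5 points, brute-force pairwise comparison is shown above. For large n, the divide-and-conquer algorithm (sort by x, recurse on halves, check the dividing strip) achieves O(n log n).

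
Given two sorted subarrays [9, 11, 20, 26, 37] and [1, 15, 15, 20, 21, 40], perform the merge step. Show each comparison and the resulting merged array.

Merging process:

Compare 9 vs 1: take 1 from right. Merged: [1]
Compare 9 vs 15: take 9 from left. Merged: [1, 9]
Compare 11 vs 15: take 11 from left. Merged: [1, 9, 11]
Compare 20 vs 15: take 15 from right. Merged: [1, 9, 11, 15]
Compare 20 vs 15: take 15 from right. Merged: [1, 9, 11, 15, 15]
Compare 20 vs 20: take 20 from left. Merged: [1, 9, 11, 15, 15, 20]
Compare 26 vs 20: take 20 from right. Merged: [1, 9, 11, 15, 15, 20, 20]
Compare 26 vs 21: take 21 from right. Merged: [1, 9, 11, 15, 15, 20, 20, 21]
Compare 26 vs 40: take 26 from left. Merged: [1, 9, 11, 15, 15, 20, 20, 21, 26]
Compare 37 vs 40: take 37 from left. Merged: [1, 9, 11, 15, 15, 20, 20, 21, 26, 37]
Append remaining from right: [40]. Merged: [1, 9, 11, 15, 15, 20, 20, 21, 26, 37, 40]

Final merged array: [1, 9, 11, 15, 15, 20, 20, 21, 26, 37, 40]
Total comparisons: 10

The merged array is [1, 9, 11, 15, 15, 20, 20, 21, 26, 37, 40], requiring 10 comparisons. The merge step runs in O(n) time where n is the total number of elements.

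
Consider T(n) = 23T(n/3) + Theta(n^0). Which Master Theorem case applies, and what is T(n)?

Master Theorem for T(n) = 23T(n/3) + O(n^0):

a = 23, b = 3, c = 0
log_b(a) = log_3(23) = 2.8540

Case 1: c = 0 < log_3(23) = 2.8540
T(n) = O(n^(log_3 23))

For T(n) = 23T(n/3) + O(n^0): log_3(23) = 2.8540. This is Case 1 of the Master Theorem (c < log_b(a), work dominated by leaves), giving O(n^(log_3 23)).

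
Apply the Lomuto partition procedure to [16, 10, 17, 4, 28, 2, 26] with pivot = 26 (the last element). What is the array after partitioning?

Lomuto partition with pivot = 26:

Initial array: [16, 10, 17, 4, 28, 2, 26]

arr[0]=16 <= 26: swap with position 0, array becomes [16, 10, 17, 4, 28, 2, 26]
arr[1]=10 <= 26: swap with position 1, array becomes [16, 10, 17, 4, 28, 2, 26]
arr[2]=17 <= 26: swap with position 2, array becomes [16, 10, 17, 4, 28, 2, 26]
arr[3]=4 <= 26: swap with position 3, array becomes [16, 10, 17, 4, 28, 2, 26]
arr[4]=28 > 26: no swap
arr[5]=2 <= 26: swap with position 4, array becomes [16, 10, 17, 4, 2, 28, 26]

Place pivot at position 5: [16, 10, 17, 4, 2, 26, 28]
Pivot position: 5

After partitioning with pivot 26, the array becomes [16, 10, 17, 4, 2, 26, 28]. The pivot is placed at index 5. All elements to the left of the pivot are <= 26, and all elements to the right are > 26.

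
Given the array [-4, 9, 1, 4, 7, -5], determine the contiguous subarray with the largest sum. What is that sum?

Using Kadane's algorithm on [-4, 9, 1, 4, 7, -5]:

Scanning through the array:
Position 1 (value 9): max_ending_here = 9, max_so_far = 9
Position 2 (value 1): max_ending_here = 10, max_so_far = 10
Position 3 (value 4): max_ending_here = 14, max_so_far = 14
Position 4 (value 7): max_ending_here = 21, max_so_far = 21
Position 5 (value -5): max_ending_here = 16, max_so_far = 21

Maximum subarray: [9, 1, 4, 7]
Maximum sum: 21

The maximum subarray is [9, 1, 4, 7] with sum 21. This subarray runs from index 1 to index 4.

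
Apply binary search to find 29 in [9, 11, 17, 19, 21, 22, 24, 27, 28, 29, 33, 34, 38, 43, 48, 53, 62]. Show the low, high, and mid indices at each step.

Binary search for 29 in [9, 11, 17, 19, 21, 22, 24, 27, 28, 29, 33, 34, 38, 43, 48, 53, 62]:

lo=0, hi=16, mid=8, arr[mid]=28 -> 28 < 29, search right half
lo=9, hi=16, mid=12, arr[mid]=38 -> 38 > 29, search left half
lo=9, hi=11, mid=10, arr[mid]=33 -> 33 > 29, search left half
lo=9, hi=9, mid=9, arr[mid]=29 -> Found target at index 9!

Binary search finds 29 at index 9 after 4 comparisons. The search repeatedly halves the search space by comparing with the middle element.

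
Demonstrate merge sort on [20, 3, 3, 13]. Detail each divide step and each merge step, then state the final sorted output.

Merge sort trace:

Split: [20, 3, 3, 13] -> [20, 3] and [3, 13]
  Split: [20, 3] -> [20] and [3]
  Merge: [20] + [3] -> [3, 20]
  Split: [3, 13] -> [3] and [13]
  Merge: [3] + [13] -> [3, 13]
Merge: [3, 20] + [3, 13] -> [3, 3, 13, 20]

Final sorted array: [3, 3, 13, 20]

The merge sort proceeds by recursively splitting the array and merging sorted halves.
After all merges, the sorted array is [3, 3, 13, 20].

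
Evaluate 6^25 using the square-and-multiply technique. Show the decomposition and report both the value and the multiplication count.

Computing 6^25 by squaring (build up from 6^1; each line after the first costs one multiplication):

6^1 = 6
6^2 = (6^1)^2 = 6^2 = 36
6^3 = 6 * 6^2 = 6 * 36 = 216
6^6 = (6^3)^2 = 216^2 = 46656
6^12 = (6^6)^2 = 46656^2 = 2176782336
6^24 = (6^12)^2 = 2176782336^2 = 4738381338321616896
6^25 = 6 * 6^24 = 6 * 4738381338321616896 = 28430288029929701376

Result: 28430288029929701376
Multiplications needed: 6 (6 lines after 6^1)

6^25 = 28430288029929701376. Using exponentiation by squaring, this requires 6 multiplications. The key idea: if the exponent is even, square the half-power; if odd, multiply by the base once.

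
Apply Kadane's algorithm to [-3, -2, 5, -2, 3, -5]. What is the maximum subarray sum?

Using Kadane's algorithm on [-3, -2, 5, -2, 3, -5]:

Scanning through the array:
Position 1 (value -2): max_ending_here = -2, max_so_far = -2
Position 2 (value 5): max_ending_here = 5, max_so_far = 5
Position 3 (value -2): max_ending_here = 3, max_so_far = 5
Position 4 (value 3): max_ending_here = 6, max_so_far = 6
Position 5 (value -5): max_ending_here = 1, max_so_far = 6

Maximum subarray: [5, -2, 3]
Maximum sum: 6

The maximum subarray is [5, -2, 3] with sum 6. This subarray runs from index 2 to index 4.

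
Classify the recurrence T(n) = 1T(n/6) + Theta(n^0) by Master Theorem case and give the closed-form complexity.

Master Theorem for T(n) = 1T(n/6) + O(n^0):

a = 1, b = 6, c = 0
log_b(a) = log_6(1) = 0.0000

Case 2: c = 0 = log_6(1) = 0.0000
T(n) = O(n^0 log n) = O(log n)

For T(n) = 1T(n/6) + O(n^0): log_6(1) = 0.0000. This is Case 2 of the Master Theorem (c = log_b(a), equal work at all levels), giving O(log n).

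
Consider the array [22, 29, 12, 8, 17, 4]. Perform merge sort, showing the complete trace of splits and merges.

Merge sort trace:

Split: [22, 29, 12, 8, 17, 4] -> [22, 29, 12] and [8, 17, 4]
  Split: [22, 29, 12] -> [22] and [29, 12]
    Split: [29, 12] -> [29] and [12]
    Merge: [29] + [12] -> [12, 29]
  Merge: [22] + [12, 29] -> [12, 22, 29]
  Split: [8, 17, 4] -> [8] and [17, 4]
    Split: [17, 4] -> [17] and [4]
    Merge: [17] + [4] -> [4, 17]
  Merge: [8] + [4, 17] -> [4, 8, 17]
Merge: [12, 22, 29] + [4, 8, 17] -> [4, 8, 12, 17, 22, 29]

Final sorted array: [4, 8, 12, 17, 22, 29]

The merge sort proceeds by recursively splitting the array and merging sorted halves.
After all merges, the sorted array is [4, 8, 12, 17, 22, 29].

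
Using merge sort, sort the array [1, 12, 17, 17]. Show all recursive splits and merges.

Merge sort trace:

Split: [1, 12, 17, 17] -> [1, 12] and [17, 17]
  Split: [1, 12] -> [1] and [12]
  Merge: [1] + [12] -> [1, 12]
  Split: [17, 17] -> [17] and [17]
  Merge: [17] + [17] -> [17, 17]
Merge: [1, 12] + [17, 17] -> [1, 12, 17, 17]

Final sorted array: [1, 12, 17, 17]

The merge sort proceeds by recursively splitting the array and merging sorted halves.
After all merges, the sorted array is [1, 12, 17, 17].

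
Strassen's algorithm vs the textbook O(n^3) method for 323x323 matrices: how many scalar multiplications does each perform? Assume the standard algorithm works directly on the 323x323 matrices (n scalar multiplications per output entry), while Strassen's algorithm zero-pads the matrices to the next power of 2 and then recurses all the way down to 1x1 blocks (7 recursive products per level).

Matrix multiplication for 323x323 matrices:

Strassen's algorithm requires power-of-2 dimensions. Pad 323x323 to 512x512 (next power of 2).

Standard algorithm: 323^3 = 33698267 multiplications
Strassen's algorithm: 7^(log2(512)) = 7^9 = 40353607 multiplications
Difference: 33698267 - 40353607 = -6655340 (Strassen uses MORE here due to padding overhead — for small or just-over-power-of-2 n, padding can outweigh the per-level savings)

Standard: 33698267 multiplications (323^3). Strassen: 40353607 multiplications (7^9, after padding to 512x512). Strassen reduces 8 recursive multiplications to 7 at each level.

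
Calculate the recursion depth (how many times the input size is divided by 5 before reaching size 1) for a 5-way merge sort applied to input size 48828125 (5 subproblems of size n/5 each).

For divide and conquer with division factor 5:

Problem sizes at each level:
Level 0: 48828125
Level 1: 9765625
Level 2: 1953125
Level 3: 390625
Level 4: 78125
Level 5: 15625
Level 6: 3125
Level 7: 625
Level 8: 125
Level 9: 25
Level 10: 5
Level 11: 1

The root is level 0 and the size-1 base case is level 11 (the tree spans levels 0 through 11, i.e. 12 levels counting the root), so the depth is the number of divisions: log_5(48828125) = 11

The recursion tree depth is log_5(48828125) = 11. At each level, the problem size is divided by 5, so it takes 11 divisions to reduce to a base case of size 1. The algorithm makes 5 recursive calls at each level.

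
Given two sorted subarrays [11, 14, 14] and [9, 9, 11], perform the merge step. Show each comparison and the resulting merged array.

Merging process:

Compare 11 vs 9: take 9 from right. Merged: [9]
Compare 11 vs 9: take 9 from right. Merged: [9, 9]
Compare 11 vs 11: take 11 from left. Merged: [9, 9, 11]
Compare 14 vs 11: take 11 from right. Merged: [9, 9, 11, 11]
Append remaining from left: [14, 14]. Merged: [9, 9, 11, 11, 14, 14]

Final merged array: [9, 9, 11, 11, 14, 14]
Total comparisons: 4

The merged array is [9, 9, 11, 11, 14, 14], requiring 4 comparisons. The merge step runs in O(n) time where n is the total number of elements.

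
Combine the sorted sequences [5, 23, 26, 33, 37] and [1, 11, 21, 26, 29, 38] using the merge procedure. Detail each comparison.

Merging process:

Compare 5 vs 1: take 1 from right. Merged: [1]
Compare 5 vs 11: take 5 from left. Merged: [1, 5]
Compare 23 vs 11: take 11 from right. Merged: [1, 5, 11]
Compare 23 vs 21: take 21 from right. Merged: [1, 5, 11, 21]
Compare 23 vs 26: take 23 from left. Merged: [1, 5, 11, 21, 23]
Compare 26 vs 26: take 26 from left. Merged: [1, 5, 11, 21, 23, 26]
Compare 33 vs 26: take 26 from right. Merged: [1, 5, 11, 21, 23, 26, 26]
Compare 33 vs 29: take 29 from right. Merged: [1, 5, 11, 21, 23, 26, 26, 29]
Compare 33 vs 38: take 33 from left. Merged: [1, 5, 11, 21, 23, 26, 26, 29, 33]
Compare 37 vs 38: take 37 from left. Merged: [1, 5, 11, 21, 23, 26, 26, 29, 33, 37]
Append remaining from right: [38]. Merged: [1, 5, 11, 21, 23, 26, 26, 29, 33, 37, 38]

Final merged array: [1, 5, 11, 21, 23, 26, 26, 29, 33, 37, 38]
Total comparisons: 10

The merged array is [1, 5, 11, 21, 23, 26, 26, 29, 33, 37, 38], requiring 10 comparisons. The merge step runs in O(n) time where n is the total number of elements.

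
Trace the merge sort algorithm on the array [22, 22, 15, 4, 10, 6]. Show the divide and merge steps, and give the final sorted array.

Merge sort trace:

Split: [22, 22, 15, 4, 10, 6] -> [22, 22, 15] and [4, 10, 6]
  Split: [22, 22, 15] -> [22] and [22, 15]
    Split: [22, 15] -> [22] and [15]
    Merge: [22] + [15] -> [15, 22]
  Merge: [22] + [15, 22] -> [15, 22, 22]
  Split: [4, 10, 6] -> [4] and [10, 6]
    Split: [10, 6] -> [10] and [6]
    Merge: [10] + [6] -> [6, 10]
  Merge: [4] + [6, 10] -> [4, 6, 10]
Merge: [15, 22, 22] + [4, 6, 10] -> [4, 6, 10, 15, 22, 22]

Final sorted array: [4, 6, 10, 15, 22, 22]

The merge sort proceeds by recursively splitting the array and merging sorted halves.
After all merges, the sorted array is [4, 6, 10, 15, 22, 22].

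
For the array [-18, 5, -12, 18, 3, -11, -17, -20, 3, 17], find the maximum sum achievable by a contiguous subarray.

Using Kadane's algorithm on [-18, 5, -12, 18, 3, -11, -17, -20, 3, 17]:

Scanning through the array:
Position 1 (value 5): max_ending_here = 5, max_so_far = 5
Position 2 (value -12): max_ending_here = -7, max_so_far = 5
Position 3 (value 18): max_ending_here = 18, max_so_far = 18
Position 4 (value 3): max_ending_here = 21, max_so_far = 21
Position 5 (value -11): max_ending_here = 10, max_so_far = 21
Position 6 (value -17): max_ending_here = -7, max_so_far = 21
Position 7 (value -20): max_ending_here = -20, max_so_far = 21
Position 8 (value 3): max_ending_here = 3, max_so_far = 21
Position 9 (value 17): max_ending_here = 20, max_so_far = 21

Maximum subarray: [18, 3]
Maximum sum: 21

The maximum subarray is [18, 3] with sum 21. This subarray runs from index 3 to index 4.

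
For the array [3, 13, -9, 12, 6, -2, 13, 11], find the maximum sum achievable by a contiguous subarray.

Using Kadane's algorithm on [3, 13, -9, 12, 6, -2, 13, 11]:

Scanning through the array:
Position 1 (value 13): max_ending_here = 16, max_so_far = 16
Position 2 (value -9): max_ending_here = 7, max_so_far = 16
Position 3 (value 12): max_ending_here = 19, max_so_far = 19
Position 4 (value 6): max_ending_here = 25, max_so_far = 25
Position 5 (value -2): max_ending_here = 23, max_so_far = 25
Position 6 (value 13): max_ending_here = 36, max_so_far = 36
Position 7 (value 11): max_ending_here = 47, max_so_far = 47

Maximum subarray: [3, 13, -9, 12, 6, -2, 13, 11]
Maximum sum: 47

The maximum subarray is [3, 13, -9, 12, 6, -2, 13, 11] with sum 47. This subarray runs from index 0 to index 7.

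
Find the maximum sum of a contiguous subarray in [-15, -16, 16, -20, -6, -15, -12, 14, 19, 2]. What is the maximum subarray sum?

Using Kadane's algorithm on [-15, -16, 16, -20, -6, -15, -12, 14, 19, 2]:

Scanning through the array:
Position 1 (value -16): max_ending_here = -16, max_so_far = -15
Position 2 (value 16): max_ending_here = 16, max_so_far = 16
Position 3 (value -20): max_ending_here = -4, max_so_far = 16
Position 4 (value -6): max_ending_here = -6, max_so_far = 16
Position 5 (value -15): max_ending_here = -15, max_so_far = 16
Position 6 (value -12): max_ending_here = -12, max_so_far = 16
Position 7 (value 14): max_ending_here = 14, max_so_far = 16
Position 8 (value 19): max_ending_here = 33, max_so_far = 33
Position 9 (value 2): max_ending_here = 35, max_so_far = 35

Maximum subarray: [14, 19, 2]
Maximum sum: 35

The maximum subarray is [14, 19, 2] with sum 35. This subarray runs from index 7 to index 9.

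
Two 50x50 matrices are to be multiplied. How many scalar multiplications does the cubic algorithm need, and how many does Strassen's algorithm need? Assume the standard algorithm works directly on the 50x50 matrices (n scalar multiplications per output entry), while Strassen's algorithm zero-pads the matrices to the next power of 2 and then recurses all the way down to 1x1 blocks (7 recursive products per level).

Matrix multiplication for 50x50 matrices:

Strassen's algorithm requires power-of-2 dimensions. Pad 50x50 to 64x64 (next power of 2).

Standard algorithm: 50^3 = 125000 multiplications
Strassen's algorithm: 7^(log2(64)) = 7^6 = 117649 multiplications
Savings: 125000 - 117649 = 7351 multiplications

Standard: 125000 multiplications (50^3). Strassen: 117649 multiplications (7^6, after padding to 64x64). Strassen reduces 8 recursive multiplications to 7 at each level.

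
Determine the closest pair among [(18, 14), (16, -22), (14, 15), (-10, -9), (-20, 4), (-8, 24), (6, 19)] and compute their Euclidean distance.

Computing all pairwise distances among 7 points:

d((18, 14), (16, -22)) = 36.0555
d((18, 14), (14, 15)) = 4.1231 <-- minimum
d((18, 14), (-10, -9)) = 36.2353
d((18, 14), (-20, 4)) = 39.2938
d((18, 14), (-8, 24)) = 27.8568
d((18, 14), (6, 19)) = 13.0
d((16, -22), (14, 15)) = 37.054
d((16, -22), (-10, -9)) = 29.0689
d((16, -22), (-20, 4)) = 44.4072
d((16, -22), (-8, 24)) = 51.8845
d((16, -22), (6, 19)) = 42.2019
d((14, 15), (-10, -9)) = 33.9411
d((14, 15), (-20, 4)) = 35.7351
d((14, 15), (-8, 24)) = 23.7697
d((14, 15), (6, 19)) = 8.9443
d((-10, -9), (-20, 4)) = 16.4012
d((-10, -9), (-8, 24)) = 33.0606
d((-10, -9), (6, 19)) = 32.249
d((-20, 4), (-8, 24)) = 23.3238
d((-20, 4), (6, 19)) = 30.0167
d((-8, 24), (6, 19)) = 14.8661

Closest pair: (18, 14) and (14, 15) with distance 4.1231

The closest pair is (18, 14) and (14, 15) with Euclidean distance 4.1231. For 7 points, brute-force pairwise comparison is shown above. For large n, the divide-and-conquer algorithm (sort by x, recurse on halves, check the dividing strip) achieves O(n log n).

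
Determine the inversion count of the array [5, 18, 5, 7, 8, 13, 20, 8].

Finding inversions in [5, 18, 5, 7, 8, 13, 20, 8]:

(1, 2): arr[1]=18 > arr[2]=5
(1, 3): arr[1]=18 > arr[3]=7
(1, 4): arr[1]=18 > arr[4]=8
(1, 5): arr[1]=18 > arr[5]=13
(1, 7): arr[1]=18 > arr[7]=8
(5, 7): arr[5]=13 > arr[7]=8
(6, 7): arr[6]=20 > arr[7]=8

Total inversions: 7

The array has 7 inversion(s): (1,2), (1,3), (1,4), (1,5), (1,7), (5,7), (6,7). Each pair (i,j) satisfies i < j and arr[i] > arr[j].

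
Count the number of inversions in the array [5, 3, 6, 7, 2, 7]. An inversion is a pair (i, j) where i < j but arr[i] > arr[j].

Finding inversions in [5, 3, 6, 7, 2, 7]:

(0, 1): arr[0]=5 > arr[1]=3
(0, 4): arr[0]=5 > arr[4]=2
(1, 4): arr[1]=3 > arr[4]=2
(2, 4): arr[2]=6 > arr[4]=2
(3, 4): arr[3]=7 > arr[4]=2

Total inversions: 5

The array has 5 inversion(s): (0,1), (0,4), (1,4), (2,4), (3,4). Each pair (i,j) satisfies i < j and arr[i] > arr[j].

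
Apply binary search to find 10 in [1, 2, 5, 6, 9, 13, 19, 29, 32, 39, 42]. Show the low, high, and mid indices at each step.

Binary search for 10 in [1, 2, 5, 6, 9, 13, 19, 29, 32, 39, 42]:

lo=0, hi=10, mid=5, arr[mid]=13 -> 13 > 10, search left half
lo=0, hi=4, mid=2, arr[mid]=5 -> 5 < 10, search right half
lo=3, hi=4, mid=3, arr[mid]=6 -> 6 < 10, search right half
lo=4, hi=4, mid=4, arr[mid]=9 -> 9 < 10, search right half
lo=5 > hi=4, target 10 not found

Binary search determines that 10 is not in the array after 4 comparisons. The search space was exhausted without finding the target.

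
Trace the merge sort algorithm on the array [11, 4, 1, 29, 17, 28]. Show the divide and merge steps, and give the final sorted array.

Merge sort trace:

Split: [11, 4, 1, 29, 17, 28] -> [11, 4, 1] and [29, 17, 28]
  Split: [11, 4, 1] -> [11] and [4, 1]
    Split: [4, 1] -> [4] and [1]
    Merge: [4] + [1] -> [1, 4]
  Merge: [11] + [1, 4] -> [1, 4, 11]
  Split: [29, 17, 28] -> [29] and [17, 28]
    Split: [17, 28] -> [17] and [28]
    Merge: [17] + [28] -> [17, 28]
  Merge: [29] + [17, 28] -> [17, 28, 29]
Merge: [1, 4, 11] + [17, 28, 29] -> [1, 4, 11, 17, 28, 29]

Final sorted array: [1, 4, 11, 17, 28, 29]

The merge sort proceeds by recursively splitting the array and merging sorted halves.
After all merges, the sorted array is [1, 4, 11, 17, 28, 29].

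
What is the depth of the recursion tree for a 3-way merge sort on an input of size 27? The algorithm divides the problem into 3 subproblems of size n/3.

For divide and conquer with division factor 3:

Problem sizes at each level:
Level 0: 27
Level 1: 9
Level 2: 3
Level 3: 1

The root is level 0 and the size-1 base case is level 3 (the tree spans levels 0 through 3, i.e. 4 levels counting the root), so the depth is the number of divisions: log_3(27) = 3

The recursion tree depth is log_3(27) = 3. At each level, the problem size is divided by 3, so it takes 3 divisions to reduce to a base case of size 1. The algorithm makes 3 recursive calls at each level.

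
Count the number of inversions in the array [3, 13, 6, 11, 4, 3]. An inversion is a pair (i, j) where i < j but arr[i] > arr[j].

Finding inversions in [3, 13, 6, 11, 4, 3]:

(1, 2): arr[1]=13 > arr[2]=6
(1, 3): arr[1]=13 > arr[3]=11
(1, 4): arr[1]=13 > arr[4]=4
(1, 5): arr[1]=13 > arr[5]=3
(2, 4): arr[2]=6 > arr[4]=4
(2, 5): arr[2]=6 > arr[5]=3
(3, 4): arr[3]=11 > arr[4]=4
(3, 5): arr[3]=11 > arr[5]=3
(4, 5): arr[4]=4 > arr[5]=3

Total inversions: 9

The array has 9 inversion(s): (1,2), (1,3), (1,4), (1,5), (2,4), (2,5), (3,4), (3,5), (4,5). Each pair (i,j) satisfies i < j and arr[i] > arr[j].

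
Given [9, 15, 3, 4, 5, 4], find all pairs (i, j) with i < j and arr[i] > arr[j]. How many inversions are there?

Finding inversions in [9, 15, 3, 4, 5, 4]:

(0, 2): arr[0]=9 > arr[2]=3
(0, 3): arr[0]=9 > arr[3]=4
(0, 4): arr[0]=9 > arr[4]=5
(0, 5): arr[0]=9 > arr[5]=4
(1, 2): arr[1]=15 > arr[2]=3
(1, 3): arr[1]=15 > arr[3]=4
(1, 4): arr[1]=15 > arr[4]=5
(1, 5): arr[1]=15 > arr[5]=4
(4, 5): arr[4]=5 > arr[5]=4

Total inversions: 9

The array has 9 inversion(s): (0,2), (0,3), (0,4), (0,5), (1,2), (1,3), (1,4), (1,5), (4,5). Each pair (i,j) satisfies i < j and arr[i] > arr[j].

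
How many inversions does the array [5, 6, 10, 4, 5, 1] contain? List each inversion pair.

Finding inversions in [5, 6, 10, 4, 5, 1]:

(0, 3): arr[0]=5 > arr[3]=4
(0, 5): arr[0]=5 > arr[5]=1
(1, 3): arr[1]=6 > arr[3]=4
(1, 4): arr[1]=6 > arr[4]=5
(1, 5): arr[1]=6 > arr[5]=1
(2, 3): arr[2]=10 > arr[3]=4
(2, 4): arr[2]=10 > arr[4]=5
(2, 5): arr[2]=10 > arr[5]=1
(3, 5): arr[3]=4 > arr[5]=1
(4, 5): arr[4]=5 > arr[5]=1

Total inversions: 10

The array has 10 inversion(s): (0,3), (0,5), (1,3), (1,4), (1,5), (2,3), (2,4), (2,5), (3,5), (4,5). Each pair (i,j) satisfies i < j and arr[i] > arr[j].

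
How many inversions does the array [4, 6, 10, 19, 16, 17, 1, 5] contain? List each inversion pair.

Finding inversions in [4, 6, 10, 19, 16, 17, 1, 5]:

(0, 6): arr[0]=4 > arr[6]=1
(1, 6): arr[1]=6 > arr[6]=1
(1, 7): arr[1]=6 > arr[7]=5
(2, 6): arr[2]=10 > arr[6]=1
(2, 7): arr[2]=10 > arr[7]=5
(3, 4): arr[3]=19 > arr[4]=16
(3, 5): arr[3]=19 > arr[5]=17
(3, 6): arr[3]=19 > arr[6]=1
(3, 7): arr[3]=19 > arr[7]=5
(4, 6): arr[4]=16 > arr[6]=1
(4, 7): arr[4]=16 > arr[7]=5
(5, 6): arr[5]=17 > arr[6]=1
(5, 7): arr[5]=17 > arr[7]=5

Total inversions: 13

The array has 13 inversion(s): (0,6), (1,6), (1,7), (2,6), (2,7), (3,4), (3,5), (3,6), (3,7), (4,6), (4,7), (5,6), (5,7). Each pair (i,j) satisfies i < j and arr[i] > arr[j].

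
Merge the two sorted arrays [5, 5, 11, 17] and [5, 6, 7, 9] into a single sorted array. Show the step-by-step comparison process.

Merging process:

Compare 5 vs 5: take 5 from left. Merged: [5]
Compare 5 vs 5: take 5 from left. Merged: [5, 5]
Compare 11 vs 5: take 5 from right. Merged: [5, 5, 5]
Compare 11 vs 6: take 6 from right. Merged: [5, 5, 5, 6]
Compare 11 vs 7: take 7 from right. Merged: [5, 5, 5, 6, 7]
Compare 11 vs 9: take 9 from right. Merged: [5, 5, 5, 6, 7, 9]
Append remaining from left: [11, 17]. Merged: [5, 5, 5, 6, 7, 9, 11, 17]

Final merged array: [5, 5, 5, 6, 7, 9, 11, 17]
Total comparisons: 6

The merged array is [5, 5, 5, 6, 7, 9, 11, 17], requiring 6 comparisons. The merge step runs in O(n) time where n is the total number of elements.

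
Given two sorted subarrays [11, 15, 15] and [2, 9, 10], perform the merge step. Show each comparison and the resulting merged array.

Merging process:

Compare 11 vs 2: take 2 from right. Merged: [2]
Compare 11 vs 9: take 9 from right. Merged: [2, 9]
Compare 11 vs 10: take 10 from right. Merged: [2, 9, 10]
Append remaining from left: [11, 15, 15]. Merged: [2, 9, 10, 11, 15, 15]

Final merged array: [2, 9, 10, 11, 15, 15]
Total comparisons: 3

The merged array is [2, 9, 10, 11, 15, 15], requiring 3 comparisons. The merge step runs in O(n) time where n is the total number of elements.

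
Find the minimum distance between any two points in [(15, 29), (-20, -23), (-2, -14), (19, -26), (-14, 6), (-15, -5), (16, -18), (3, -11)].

Computing all pairwise distances among 8 points:

d((15, 29), (-20, -23)) = 62.6817
d((15, 29), (-2, -14)) = 46.2385
d((15, 29), (19, -26)) = 55.1453
d((15, 29), (-14, 6)) = 37.0135
d((15, 29), (-15, -5)) = 45.3431
d((15, 29), (16, -18)) = 47.0106
d((15, 29), (3, -11)) = 41.7612
d((-20, -23), (-2, -14)) = 20.1246
d((-20, -23), (19, -26)) = 39.1152
d((-20, -23), (-14, 6)) = 29.6142
d((-20, -23), (-15, -5)) = 18.6815
d((-20, -23), (16, -18)) = 36.3456
d((-20, -23), (3, -11)) = 25.9422
d((-2, -14), (19, -26)) = 24.1868
d((-2, -14), (-14, 6)) = 23.3238
d((-2, -14), (-15, -5)) = 15.8114
d((-2, -14), (16, -18)) = 18.4391
d((-2, -14), (3, -11)) = 5.831 <-- minimum
d((19, -26), (-14, 6)) = 45.9674
d((19, -26), (-15, -5)) = 39.9625
d((19, -26), (16, -18)) = 8.544
d((19, -26), (3, -11)) = 21.9317
d((-14, 6), (-15, -5)) = 11.0454
d((-14, 6), (16, -18)) = 38.4187
d((-14, 6), (3, -11)) = 24.0416
d((-15, -5), (16, -18)) = 33.6155
d((-15, -5), (3, -11)) = 18.9737
d((16, -18), (3, -11)) = 14.7648

Closest pair: (-2, -14) and (3, -11) with distance 5.831

The closest pair is (-2, -14) and (3, -11) with Euclidean distance 5.831. For 8 points, brute-force pairwise comparison is shown above. For large n, the divide-and-conquer algorithm (sort by x, recurse on halves, check the dividing strip) achieves O(n log n).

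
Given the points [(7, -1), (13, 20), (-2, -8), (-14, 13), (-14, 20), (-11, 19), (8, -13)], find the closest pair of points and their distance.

Computing all pairwise distances among 7 points:

d((7, -1), (13, 20)) = 21.8403
d((7, -1), (-2, -8)) = 11.4018
d((7, -1), (-14, 13)) = 25.2389
d((7, -1), (-14, 20)) = 29.6985
d((7, -1), (-11, 19)) = 26.9072
d((7, -1), (8, -13)) = 12.0416
d((13, 20), (-2, -8)) = 31.7648
d((13, 20), (-14, 13)) = 27.8927
d((13, 20), (-14, 20)) = 27.0
d((13, 20), (-11, 19)) = 24.0208
d((13, 20), (8, -13)) = 33.3766
d((-2, -8), (-14, 13)) = 24.1868
d((-2, -8), (-14, 20)) = 30.4631
d((-2, -8), (-11, 19)) = 28.4605
d((-2, -8), (8, -13)) = 11.1803
d((-14, 13), (-14, 20)) = 7.0
d((-14, 13), (-11, 19)) = 6.7082
d((-14, 13), (8, -13)) = 34.0588
d((-14, 20), (-11, 19)) = 3.1623 <-- minimum
d((-14, 20), (8, -13)) = 39.6611
d((-11, 19), (8, -13)) = 37.2156

Closest pair: (-14, 20) and (-11, 19) with distance 3.1623

The closest pair is (-14, 20) and (-11, 19) with Euclidean distance 3.1623. For 7 points, brute-force pairwise comparison is shown above. For large n, the divide-and-conquer algorithm (sort by x, recurse on halves, check the dividing strip) achieves O(n log n).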